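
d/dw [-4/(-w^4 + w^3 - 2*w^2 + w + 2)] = 4*(-4*w^3 + 3*w^2 - 4*w + 1)/(-w^4 + w^3 - 2*w^2 + w + 2)^2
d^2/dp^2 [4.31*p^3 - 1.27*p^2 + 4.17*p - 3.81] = 25.86*p - 2.54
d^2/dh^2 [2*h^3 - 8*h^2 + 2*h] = 12*h - 16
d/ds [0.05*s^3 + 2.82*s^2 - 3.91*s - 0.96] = 0.15*s^2 + 5.64*s - 3.91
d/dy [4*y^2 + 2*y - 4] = 8*y + 2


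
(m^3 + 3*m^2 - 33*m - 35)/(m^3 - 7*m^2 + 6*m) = (m^3 + 3*m^2 - 33*m - 35)/(m*(m^2 - 7*m + 6))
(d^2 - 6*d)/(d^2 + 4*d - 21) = d*(d - 6)/(d^2 + 4*d - 21)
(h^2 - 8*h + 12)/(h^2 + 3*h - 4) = (h^2 - 8*h + 12)/(h^2 + 3*h - 4)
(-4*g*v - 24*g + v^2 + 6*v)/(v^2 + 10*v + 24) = (-4*g + v)/(v + 4)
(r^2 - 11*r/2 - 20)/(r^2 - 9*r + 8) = (r + 5/2)/(r - 1)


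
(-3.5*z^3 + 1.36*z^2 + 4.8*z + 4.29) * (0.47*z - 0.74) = -1.645*z^4 + 3.2292*z^3 + 1.2496*z^2 - 1.5357*z - 3.1746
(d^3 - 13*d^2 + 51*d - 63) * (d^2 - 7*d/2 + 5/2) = d^5 - 33*d^4/2 + 99*d^3 - 274*d^2 + 348*d - 315/2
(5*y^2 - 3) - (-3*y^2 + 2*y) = 8*y^2 - 2*y - 3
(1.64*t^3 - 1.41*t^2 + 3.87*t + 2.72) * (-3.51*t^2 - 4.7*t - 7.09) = -5.7564*t^5 - 2.7589*t^4 - 18.5843*t^3 - 17.7393*t^2 - 40.2223*t - 19.2848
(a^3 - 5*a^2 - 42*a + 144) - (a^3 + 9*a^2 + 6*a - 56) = -14*a^2 - 48*a + 200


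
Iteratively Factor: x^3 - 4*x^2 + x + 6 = (x + 1)*(x^2 - 5*x + 6) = (x - 3)*(x + 1)*(x - 2)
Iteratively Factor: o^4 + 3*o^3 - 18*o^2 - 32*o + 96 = (o + 4)*(o^3 - o^2 - 14*o + 24) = (o + 4)^2*(o^2 - 5*o + 6) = (o - 3)*(o + 4)^2*(o - 2)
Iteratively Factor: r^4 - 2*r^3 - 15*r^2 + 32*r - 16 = (r - 1)*(r^3 - r^2 - 16*r + 16) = (r - 1)^2*(r^2 - 16) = (r - 4)*(r - 1)^2*(r + 4)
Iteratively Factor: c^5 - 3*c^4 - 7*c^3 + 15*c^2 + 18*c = (c - 3)*(c^4 - 7*c^2 - 6*c) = (c - 3)*(c + 1)*(c^3 - c^2 - 6*c) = (c - 3)*(c + 1)*(c + 2)*(c^2 - 3*c) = c*(c - 3)*(c + 1)*(c + 2)*(c - 3)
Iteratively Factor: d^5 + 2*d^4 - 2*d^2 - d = (d + 1)*(d^4 + d^3 - d^2 - d) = (d + 1)^2*(d^3 - d) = (d + 1)^3*(d^2 - d) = (d - 1)*(d + 1)^3*(d)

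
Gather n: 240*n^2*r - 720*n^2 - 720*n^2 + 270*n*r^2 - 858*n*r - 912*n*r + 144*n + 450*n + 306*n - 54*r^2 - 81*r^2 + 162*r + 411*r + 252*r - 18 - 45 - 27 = n^2*(240*r - 1440) + n*(270*r^2 - 1770*r + 900) - 135*r^2 + 825*r - 90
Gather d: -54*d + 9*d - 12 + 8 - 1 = -45*d - 5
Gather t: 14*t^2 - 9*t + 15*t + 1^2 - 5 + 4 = 14*t^2 + 6*t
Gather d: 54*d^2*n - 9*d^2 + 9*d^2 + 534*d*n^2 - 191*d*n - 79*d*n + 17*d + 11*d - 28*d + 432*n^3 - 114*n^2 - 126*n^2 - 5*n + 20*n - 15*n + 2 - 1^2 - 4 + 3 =54*d^2*n + d*(534*n^2 - 270*n) + 432*n^3 - 240*n^2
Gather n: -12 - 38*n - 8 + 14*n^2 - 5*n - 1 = 14*n^2 - 43*n - 21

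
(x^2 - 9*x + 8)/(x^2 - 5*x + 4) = (x - 8)/(x - 4)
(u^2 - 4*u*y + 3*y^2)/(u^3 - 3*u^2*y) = (u - y)/u^2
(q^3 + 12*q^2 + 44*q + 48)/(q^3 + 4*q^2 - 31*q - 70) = (q^2 + 10*q + 24)/(q^2 + 2*q - 35)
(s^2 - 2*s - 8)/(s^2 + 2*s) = (s - 4)/s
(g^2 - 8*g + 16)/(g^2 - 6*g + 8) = (g - 4)/(g - 2)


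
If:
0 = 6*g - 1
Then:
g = 1/6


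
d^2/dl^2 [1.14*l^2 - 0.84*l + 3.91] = 2.28000000000000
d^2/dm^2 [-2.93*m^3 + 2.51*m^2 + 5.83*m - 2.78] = 5.02 - 17.58*m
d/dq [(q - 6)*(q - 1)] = 2*q - 7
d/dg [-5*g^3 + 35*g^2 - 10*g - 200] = -15*g^2 + 70*g - 10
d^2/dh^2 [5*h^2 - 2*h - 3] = 10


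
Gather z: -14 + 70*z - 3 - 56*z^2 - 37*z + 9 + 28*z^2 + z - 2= -28*z^2 + 34*z - 10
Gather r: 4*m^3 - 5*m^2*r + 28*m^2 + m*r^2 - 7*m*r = 4*m^3 + 28*m^2 + m*r^2 + r*(-5*m^2 - 7*m)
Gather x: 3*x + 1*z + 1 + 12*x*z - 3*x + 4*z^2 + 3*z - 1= 12*x*z + 4*z^2 + 4*z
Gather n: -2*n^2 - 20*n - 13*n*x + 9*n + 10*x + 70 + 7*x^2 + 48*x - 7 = -2*n^2 + n*(-13*x - 11) + 7*x^2 + 58*x + 63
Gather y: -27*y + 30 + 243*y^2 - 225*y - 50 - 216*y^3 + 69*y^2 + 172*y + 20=-216*y^3 + 312*y^2 - 80*y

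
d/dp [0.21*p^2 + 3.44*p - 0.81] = 0.42*p + 3.44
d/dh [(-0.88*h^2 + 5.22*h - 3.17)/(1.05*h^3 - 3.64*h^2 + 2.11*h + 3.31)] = (0.924*h^4 - 10.962*h^3 + 27.1295*h^2 - 28.9032*h + 23.9669)/(1.1025*h^6 - 7.644*h^5 + 17.6806*h^4 - 8.4098*h^3 - 19.6447*h^2 + 13.9682*h + 10.9561)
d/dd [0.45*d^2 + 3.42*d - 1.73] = 0.9*d + 3.42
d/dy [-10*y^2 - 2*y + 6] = -20*y - 2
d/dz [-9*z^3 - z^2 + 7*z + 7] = -27*z^2 - 2*z + 7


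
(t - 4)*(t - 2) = t^2 - 6*t + 8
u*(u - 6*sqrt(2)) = u^2 - 6*sqrt(2)*u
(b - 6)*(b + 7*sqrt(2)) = b^2 - 6*b + 7*sqrt(2)*b - 42*sqrt(2)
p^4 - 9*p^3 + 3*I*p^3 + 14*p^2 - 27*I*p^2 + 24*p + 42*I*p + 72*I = (p - 6)*(p - 4)*(p + 1)*(p + 3*I)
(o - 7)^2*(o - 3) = o^3 - 17*o^2 + 91*o - 147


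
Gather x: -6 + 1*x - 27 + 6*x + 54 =7*x + 21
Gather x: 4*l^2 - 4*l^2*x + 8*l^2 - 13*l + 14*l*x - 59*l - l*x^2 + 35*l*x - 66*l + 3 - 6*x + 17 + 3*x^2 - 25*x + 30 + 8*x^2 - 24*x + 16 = 12*l^2 - 138*l + x^2*(11 - l) + x*(-4*l^2 + 49*l - 55) + 66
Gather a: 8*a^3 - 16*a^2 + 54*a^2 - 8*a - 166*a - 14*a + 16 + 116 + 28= 8*a^3 + 38*a^2 - 188*a + 160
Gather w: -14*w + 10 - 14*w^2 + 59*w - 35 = -14*w^2 + 45*w - 25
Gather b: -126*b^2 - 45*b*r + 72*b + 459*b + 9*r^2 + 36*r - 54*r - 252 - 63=-126*b^2 + b*(531 - 45*r) + 9*r^2 - 18*r - 315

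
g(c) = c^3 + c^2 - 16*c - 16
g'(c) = 3*c^2 + 2*c - 16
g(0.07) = -17.11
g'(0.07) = -15.85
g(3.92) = -3.12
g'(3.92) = 37.94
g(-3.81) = 4.17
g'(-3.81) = 19.93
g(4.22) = 9.44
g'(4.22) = 45.87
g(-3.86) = 3.15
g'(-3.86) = 20.98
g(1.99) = -36.00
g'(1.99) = -0.14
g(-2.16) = 13.15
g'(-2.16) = -6.32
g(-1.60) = 8.06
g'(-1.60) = -11.52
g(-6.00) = -100.00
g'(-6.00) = 80.00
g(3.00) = -28.00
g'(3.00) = 17.00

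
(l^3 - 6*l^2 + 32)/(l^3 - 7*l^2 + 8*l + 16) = (l + 2)/(l + 1)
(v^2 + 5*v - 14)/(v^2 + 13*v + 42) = (v - 2)/(v + 6)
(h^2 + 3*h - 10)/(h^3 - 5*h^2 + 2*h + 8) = (h + 5)/(h^2 - 3*h - 4)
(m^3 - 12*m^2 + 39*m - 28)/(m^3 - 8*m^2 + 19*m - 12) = (m - 7)/(m - 3)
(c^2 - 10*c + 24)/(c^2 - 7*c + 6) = (c - 4)/(c - 1)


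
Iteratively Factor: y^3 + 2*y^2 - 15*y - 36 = (y + 3)*(y^2 - y - 12) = (y - 4)*(y + 3)*(y + 3)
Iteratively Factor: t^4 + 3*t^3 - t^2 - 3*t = (t - 1)*(t^3 + 4*t^2 + 3*t) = t*(t - 1)*(t^2 + 4*t + 3) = t*(t - 1)*(t + 1)*(t + 3)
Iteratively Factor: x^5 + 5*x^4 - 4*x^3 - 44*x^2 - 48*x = (x + 2)*(x^4 + 3*x^3 - 10*x^2 - 24*x) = (x + 2)*(x + 4)*(x^3 - x^2 - 6*x) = x*(x + 2)*(x + 4)*(x^2 - x - 6) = x*(x - 3)*(x + 2)*(x + 4)*(x + 2)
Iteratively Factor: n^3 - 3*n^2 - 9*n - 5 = (n + 1)*(n^2 - 4*n - 5) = (n + 1)^2*(n - 5)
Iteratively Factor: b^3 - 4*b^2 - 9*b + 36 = (b - 4)*(b^2 - 9) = (b - 4)*(b + 3)*(b - 3)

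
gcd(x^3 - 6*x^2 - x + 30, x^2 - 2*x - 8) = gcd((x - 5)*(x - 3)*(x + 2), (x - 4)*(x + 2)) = x + 2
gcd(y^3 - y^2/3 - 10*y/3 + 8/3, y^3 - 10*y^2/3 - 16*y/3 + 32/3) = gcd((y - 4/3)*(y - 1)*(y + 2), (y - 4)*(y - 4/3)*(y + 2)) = y^2 + 2*y/3 - 8/3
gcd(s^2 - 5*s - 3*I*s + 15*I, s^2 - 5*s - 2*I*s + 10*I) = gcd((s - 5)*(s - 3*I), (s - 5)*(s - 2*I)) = s - 5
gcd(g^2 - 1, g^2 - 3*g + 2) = g - 1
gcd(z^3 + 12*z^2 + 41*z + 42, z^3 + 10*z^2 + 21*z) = z^2 + 10*z + 21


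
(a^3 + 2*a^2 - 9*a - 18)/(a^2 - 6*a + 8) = (a^3 + 2*a^2 - 9*a - 18)/(a^2 - 6*a + 8)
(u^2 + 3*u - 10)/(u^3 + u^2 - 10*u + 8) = (u + 5)/(u^2 + 3*u - 4)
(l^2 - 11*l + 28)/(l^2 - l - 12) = (l - 7)/(l + 3)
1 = 1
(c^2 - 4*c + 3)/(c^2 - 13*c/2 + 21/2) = 2*(c - 1)/(2*c - 7)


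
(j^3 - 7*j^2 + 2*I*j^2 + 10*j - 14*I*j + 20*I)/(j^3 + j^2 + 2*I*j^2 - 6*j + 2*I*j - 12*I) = (j - 5)/(j + 3)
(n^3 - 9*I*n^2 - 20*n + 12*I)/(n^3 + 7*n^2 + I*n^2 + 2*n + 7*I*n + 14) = (n^2 - 8*I*n - 12)/(n^2 + n*(7 + 2*I) + 14*I)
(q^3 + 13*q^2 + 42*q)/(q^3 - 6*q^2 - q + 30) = q*(q^2 + 13*q + 42)/(q^3 - 6*q^2 - q + 30)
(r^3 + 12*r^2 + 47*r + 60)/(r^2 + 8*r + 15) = r + 4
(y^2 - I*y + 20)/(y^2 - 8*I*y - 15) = (y + 4*I)/(y - 3*I)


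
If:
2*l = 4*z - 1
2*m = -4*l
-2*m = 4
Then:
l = 1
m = -2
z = 3/4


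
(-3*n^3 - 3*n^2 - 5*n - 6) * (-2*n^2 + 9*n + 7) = 6*n^5 - 21*n^4 - 38*n^3 - 54*n^2 - 89*n - 42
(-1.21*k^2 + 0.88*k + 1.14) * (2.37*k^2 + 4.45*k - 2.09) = -2.8677*k^4 - 3.2989*k^3 + 9.1467*k^2 + 3.2338*k - 2.3826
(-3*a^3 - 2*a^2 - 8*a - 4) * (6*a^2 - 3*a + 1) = -18*a^5 - 3*a^4 - 45*a^3 - 2*a^2 + 4*a - 4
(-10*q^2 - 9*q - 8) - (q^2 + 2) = -11*q^2 - 9*q - 10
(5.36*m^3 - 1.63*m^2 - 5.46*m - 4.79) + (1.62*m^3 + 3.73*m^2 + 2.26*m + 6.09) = 6.98*m^3 + 2.1*m^2 - 3.2*m + 1.3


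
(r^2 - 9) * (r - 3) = r^3 - 3*r^2 - 9*r + 27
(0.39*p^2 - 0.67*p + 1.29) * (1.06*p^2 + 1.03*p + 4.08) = 0.4134*p^4 - 0.3085*p^3 + 2.2685*p^2 - 1.4049*p + 5.2632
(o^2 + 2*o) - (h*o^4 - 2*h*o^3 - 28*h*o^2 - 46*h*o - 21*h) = -h*o^4 + 2*h*o^3 + 28*h*o^2 + 46*h*o + 21*h + o^2 + 2*o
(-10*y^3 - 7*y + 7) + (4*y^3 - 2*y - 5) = -6*y^3 - 9*y + 2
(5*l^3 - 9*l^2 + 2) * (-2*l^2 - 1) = -10*l^5 + 18*l^4 - 5*l^3 + 5*l^2 - 2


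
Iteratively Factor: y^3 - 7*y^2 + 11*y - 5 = (y - 1)*(y^2 - 6*y + 5) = (y - 1)^2*(y - 5)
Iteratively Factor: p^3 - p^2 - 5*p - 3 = (p + 1)*(p^2 - 2*p - 3) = (p + 1)^2*(p - 3)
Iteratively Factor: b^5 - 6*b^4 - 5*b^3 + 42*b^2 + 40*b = (b - 5)*(b^4 - b^3 - 10*b^2 - 8*b) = b*(b - 5)*(b^3 - b^2 - 10*b - 8) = b*(b - 5)*(b + 2)*(b^2 - 3*b - 4) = b*(b - 5)*(b - 4)*(b + 2)*(b + 1)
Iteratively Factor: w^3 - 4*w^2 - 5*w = (w - 5)*(w^2 + w) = (w - 5)*(w + 1)*(w)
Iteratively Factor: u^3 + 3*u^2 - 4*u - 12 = (u - 2)*(u^2 + 5*u + 6) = (u - 2)*(u + 2)*(u + 3)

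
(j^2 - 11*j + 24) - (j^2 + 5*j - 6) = 30 - 16*j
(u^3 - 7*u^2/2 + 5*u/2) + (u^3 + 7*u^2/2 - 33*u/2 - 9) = 2*u^3 - 14*u - 9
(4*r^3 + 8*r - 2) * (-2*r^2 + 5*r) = -8*r^5 + 20*r^4 - 16*r^3 + 44*r^2 - 10*r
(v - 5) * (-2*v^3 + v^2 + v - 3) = -2*v^4 + 11*v^3 - 4*v^2 - 8*v + 15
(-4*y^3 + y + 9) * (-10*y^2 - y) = 40*y^5 + 4*y^4 - 10*y^3 - 91*y^2 - 9*y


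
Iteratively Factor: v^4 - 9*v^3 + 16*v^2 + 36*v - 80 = (v + 2)*(v^3 - 11*v^2 + 38*v - 40) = (v - 2)*(v + 2)*(v^2 - 9*v + 20) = (v - 5)*(v - 2)*(v + 2)*(v - 4)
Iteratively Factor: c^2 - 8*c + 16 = (c - 4)*(c - 4)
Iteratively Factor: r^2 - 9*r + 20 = (r - 5)*(r - 4)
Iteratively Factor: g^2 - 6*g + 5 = (g - 1)*(g - 5)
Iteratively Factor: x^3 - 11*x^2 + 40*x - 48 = (x - 3)*(x^2 - 8*x + 16) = (x - 4)*(x - 3)*(x - 4)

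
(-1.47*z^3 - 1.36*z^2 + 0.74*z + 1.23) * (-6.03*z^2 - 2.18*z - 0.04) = 8.8641*z^5 + 11.4054*z^4 - 1.4386*z^3 - 8.9757*z^2 - 2.711*z - 0.0492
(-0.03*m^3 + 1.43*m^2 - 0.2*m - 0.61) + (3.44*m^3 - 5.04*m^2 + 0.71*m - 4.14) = 3.41*m^3 - 3.61*m^2 + 0.51*m - 4.75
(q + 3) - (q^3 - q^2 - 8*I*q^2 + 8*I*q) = -q^3 + q^2 + 8*I*q^2 + q - 8*I*q + 3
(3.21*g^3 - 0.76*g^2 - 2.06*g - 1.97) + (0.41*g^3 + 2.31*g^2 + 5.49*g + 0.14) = 3.62*g^3 + 1.55*g^2 + 3.43*g - 1.83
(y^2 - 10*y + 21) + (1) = y^2 - 10*y + 22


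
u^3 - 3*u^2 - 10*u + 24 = (u - 4)*(u - 2)*(u + 3)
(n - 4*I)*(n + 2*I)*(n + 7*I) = n^3 + 5*I*n^2 + 22*n + 56*I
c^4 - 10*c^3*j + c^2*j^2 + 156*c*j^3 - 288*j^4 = (c - 8*j)*(c - 3*j)^2*(c + 4*j)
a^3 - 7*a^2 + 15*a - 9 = (a - 3)^2*(a - 1)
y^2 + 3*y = y*(y + 3)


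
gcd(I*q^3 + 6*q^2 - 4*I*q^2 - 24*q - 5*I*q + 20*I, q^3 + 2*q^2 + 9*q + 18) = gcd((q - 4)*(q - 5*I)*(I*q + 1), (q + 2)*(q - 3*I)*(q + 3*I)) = 1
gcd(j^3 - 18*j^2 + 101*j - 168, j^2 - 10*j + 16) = j - 8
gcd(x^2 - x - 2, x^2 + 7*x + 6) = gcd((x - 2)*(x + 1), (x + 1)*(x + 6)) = x + 1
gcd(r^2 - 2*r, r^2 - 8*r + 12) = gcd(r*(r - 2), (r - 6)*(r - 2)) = r - 2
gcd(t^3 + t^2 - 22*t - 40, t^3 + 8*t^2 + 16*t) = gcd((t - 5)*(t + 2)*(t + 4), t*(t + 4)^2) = t + 4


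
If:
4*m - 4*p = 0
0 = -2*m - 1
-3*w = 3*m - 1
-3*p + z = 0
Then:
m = -1/2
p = -1/2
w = 5/6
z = -3/2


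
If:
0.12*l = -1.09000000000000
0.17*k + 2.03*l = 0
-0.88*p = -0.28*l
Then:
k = 108.47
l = -9.08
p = -2.89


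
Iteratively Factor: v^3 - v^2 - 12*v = (v + 3)*(v^2 - 4*v) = v*(v + 3)*(v - 4)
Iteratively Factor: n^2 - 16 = (n - 4)*(n + 4)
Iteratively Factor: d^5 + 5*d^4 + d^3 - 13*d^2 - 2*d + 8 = (d - 1)*(d^4 + 6*d^3 + 7*d^2 - 6*d - 8) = (d - 1)*(d + 2)*(d^3 + 4*d^2 - d - 4) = (d - 1)*(d + 2)*(d + 4)*(d^2 - 1) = (d - 1)*(d + 1)*(d + 2)*(d + 4)*(d - 1)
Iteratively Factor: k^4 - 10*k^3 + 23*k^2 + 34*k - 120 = (k - 3)*(k^3 - 7*k^2 + 2*k + 40) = (k - 4)*(k - 3)*(k^2 - 3*k - 10) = (k - 4)*(k - 3)*(k + 2)*(k - 5)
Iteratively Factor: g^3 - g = (g - 1)*(g^2 + g) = g*(g - 1)*(g + 1)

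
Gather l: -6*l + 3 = 3 - 6*l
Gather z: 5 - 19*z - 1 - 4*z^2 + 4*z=-4*z^2 - 15*z + 4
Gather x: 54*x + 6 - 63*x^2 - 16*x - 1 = -63*x^2 + 38*x + 5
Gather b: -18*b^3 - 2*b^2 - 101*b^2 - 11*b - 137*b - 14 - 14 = -18*b^3 - 103*b^2 - 148*b - 28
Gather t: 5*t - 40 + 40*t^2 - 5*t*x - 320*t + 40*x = 40*t^2 + t*(-5*x - 315) + 40*x - 40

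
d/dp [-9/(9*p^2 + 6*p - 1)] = 54*(3*p + 1)/(9*p^2 + 6*p - 1)^2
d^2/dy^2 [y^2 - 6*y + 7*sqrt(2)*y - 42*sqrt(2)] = 2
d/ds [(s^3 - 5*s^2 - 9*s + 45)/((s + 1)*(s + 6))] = (s^4 + 14*s^3 - 8*s^2 - 150*s - 369)/(s^4 + 14*s^3 + 61*s^2 + 84*s + 36)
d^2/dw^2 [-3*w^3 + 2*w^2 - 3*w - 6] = 4 - 18*w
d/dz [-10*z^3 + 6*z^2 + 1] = 6*z*(2 - 5*z)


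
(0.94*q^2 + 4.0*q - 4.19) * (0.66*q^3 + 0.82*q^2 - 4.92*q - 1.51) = 0.6204*q^5 + 3.4108*q^4 - 4.1102*q^3 - 24.5352*q^2 + 14.5748*q + 6.3269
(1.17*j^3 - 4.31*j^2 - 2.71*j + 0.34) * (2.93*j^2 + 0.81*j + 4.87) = 3.4281*j^5 - 11.6806*j^4 - 5.7335*j^3 - 22.1886*j^2 - 12.9223*j + 1.6558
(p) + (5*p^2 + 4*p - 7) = 5*p^2 + 5*p - 7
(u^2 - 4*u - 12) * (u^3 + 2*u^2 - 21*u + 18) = u^5 - 2*u^4 - 41*u^3 + 78*u^2 + 180*u - 216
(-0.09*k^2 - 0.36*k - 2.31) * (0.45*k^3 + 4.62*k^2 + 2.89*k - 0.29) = -0.0405*k^5 - 0.5778*k^4 - 2.9628*k^3 - 11.6865*k^2 - 6.5715*k + 0.6699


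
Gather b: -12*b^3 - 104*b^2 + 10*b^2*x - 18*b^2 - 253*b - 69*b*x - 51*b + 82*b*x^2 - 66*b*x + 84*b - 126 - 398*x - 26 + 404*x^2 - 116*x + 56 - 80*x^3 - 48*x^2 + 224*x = -12*b^3 + b^2*(10*x - 122) + b*(82*x^2 - 135*x - 220) - 80*x^3 + 356*x^2 - 290*x - 96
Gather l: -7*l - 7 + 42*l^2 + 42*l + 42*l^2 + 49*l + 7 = 84*l^2 + 84*l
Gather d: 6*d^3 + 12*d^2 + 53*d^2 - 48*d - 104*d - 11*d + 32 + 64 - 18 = 6*d^3 + 65*d^2 - 163*d + 78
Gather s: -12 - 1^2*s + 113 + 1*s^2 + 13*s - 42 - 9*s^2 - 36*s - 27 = -8*s^2 - 24*s + 32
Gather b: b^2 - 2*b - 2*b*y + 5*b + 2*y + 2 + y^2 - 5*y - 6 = b^2 + b*(3 - 2*y) + y^2 - 3*y - 4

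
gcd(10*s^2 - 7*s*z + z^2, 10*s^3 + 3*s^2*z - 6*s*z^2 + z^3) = 10*s^2 - 7*s*z + z^2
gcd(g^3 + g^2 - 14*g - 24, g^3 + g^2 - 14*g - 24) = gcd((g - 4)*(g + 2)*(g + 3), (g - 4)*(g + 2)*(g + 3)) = g^3 + g^2 - 14*g - 24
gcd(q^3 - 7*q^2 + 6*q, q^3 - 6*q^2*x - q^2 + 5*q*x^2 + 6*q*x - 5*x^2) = q - 1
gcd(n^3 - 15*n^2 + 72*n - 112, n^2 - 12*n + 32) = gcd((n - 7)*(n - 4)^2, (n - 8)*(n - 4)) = n - 4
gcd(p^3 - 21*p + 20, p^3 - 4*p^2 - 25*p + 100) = p^2 + p - 20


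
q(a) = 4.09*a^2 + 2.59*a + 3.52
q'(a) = 8.18*a + 2.59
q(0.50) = 5.84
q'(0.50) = 6.68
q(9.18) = 371.97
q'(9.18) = 77.68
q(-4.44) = 72.65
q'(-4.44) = -33.73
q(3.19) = 53.40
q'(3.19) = 28.68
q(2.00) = 25.06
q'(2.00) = 18.95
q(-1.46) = 8.46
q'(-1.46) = -9.35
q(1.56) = 17.51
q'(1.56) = 15.35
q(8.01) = 286.68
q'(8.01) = 68.11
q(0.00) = 3.52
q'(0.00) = 2.59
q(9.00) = 358.12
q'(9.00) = 76.21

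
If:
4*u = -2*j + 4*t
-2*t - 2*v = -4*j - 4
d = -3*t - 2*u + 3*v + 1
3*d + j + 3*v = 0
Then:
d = 9/26 - 35*v/26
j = 27*v/26 - 27/26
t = 14*v/13 - 1/13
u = 29*v/52 + 23/52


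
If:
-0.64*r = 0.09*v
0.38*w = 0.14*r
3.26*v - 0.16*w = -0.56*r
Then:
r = 0.00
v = 0.00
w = 0.00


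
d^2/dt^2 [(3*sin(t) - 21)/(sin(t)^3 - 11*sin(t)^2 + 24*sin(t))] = 6*(-2*sin(t)^4 + 48*sin(t)^3 - 433*sin(t)^2 + 1655*sin(t) - 2059 - 1029/sin(t) + 5544/sin(t)^2 - 4032/sin(t)^3)/((sin(t) - 8)^3*(sin(t) - 3)^3)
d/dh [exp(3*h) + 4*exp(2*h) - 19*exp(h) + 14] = (3*exp(2*h) + 8*exp(h) - 19)*exp(h)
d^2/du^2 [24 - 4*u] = 0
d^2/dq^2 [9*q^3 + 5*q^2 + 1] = 54*q + 10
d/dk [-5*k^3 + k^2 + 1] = k*(2 - 15*k)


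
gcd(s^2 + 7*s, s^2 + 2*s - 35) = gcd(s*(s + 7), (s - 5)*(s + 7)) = s + 7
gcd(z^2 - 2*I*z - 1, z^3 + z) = z - I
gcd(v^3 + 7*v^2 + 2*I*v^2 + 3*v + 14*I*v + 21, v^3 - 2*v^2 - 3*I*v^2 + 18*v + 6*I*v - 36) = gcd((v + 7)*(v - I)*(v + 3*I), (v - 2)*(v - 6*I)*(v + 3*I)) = v + 3*I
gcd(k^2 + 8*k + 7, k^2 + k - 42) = k + 7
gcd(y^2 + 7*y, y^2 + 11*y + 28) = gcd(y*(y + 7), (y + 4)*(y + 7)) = y + 7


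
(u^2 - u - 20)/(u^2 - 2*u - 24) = (u - 5)/(u - 6)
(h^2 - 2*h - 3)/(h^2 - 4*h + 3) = (h + 1)/(h - 1)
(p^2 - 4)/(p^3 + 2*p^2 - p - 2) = (p - 2)/(p^2 - 1)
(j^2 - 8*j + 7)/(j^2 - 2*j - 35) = (j - 1)/(j + 5)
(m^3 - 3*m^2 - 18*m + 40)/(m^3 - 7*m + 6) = (m^2 - m - 20)/(m^2 + 2*m - 3)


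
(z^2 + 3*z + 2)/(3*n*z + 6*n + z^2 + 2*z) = (z + 1)/(3*n + z)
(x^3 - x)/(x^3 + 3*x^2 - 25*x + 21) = x*(x + 1)/(x^2 + 4*x - 21)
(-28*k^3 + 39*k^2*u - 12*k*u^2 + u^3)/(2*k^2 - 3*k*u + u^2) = (28*k^2 - 11*k*u + u^2)/(-2*k + u)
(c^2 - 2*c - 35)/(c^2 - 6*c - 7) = (c + 5)/(c + 1)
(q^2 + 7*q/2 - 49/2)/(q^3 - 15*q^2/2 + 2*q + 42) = (q + 7)/(q^2 - 4*q - 12)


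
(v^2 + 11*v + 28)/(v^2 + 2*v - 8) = (v + 7)/(v - 2)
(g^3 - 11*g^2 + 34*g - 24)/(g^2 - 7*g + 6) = g - 4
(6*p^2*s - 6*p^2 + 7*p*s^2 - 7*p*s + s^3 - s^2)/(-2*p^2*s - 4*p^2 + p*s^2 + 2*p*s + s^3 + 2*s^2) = (6*p^2*s - 6*p^2 + 7*p*s^2 - 7*p*s + s^3 - s^2)/(-2*p^2*s - 4*p^2 + p*s^2 + 2*p*s + s^3 + 2*s^2)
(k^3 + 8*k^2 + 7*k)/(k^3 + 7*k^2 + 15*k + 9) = k*(k + 7)/(k^2 + 6*k + 9)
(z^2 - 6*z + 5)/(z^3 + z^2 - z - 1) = (z - 5)/(z^2 + 2*z + 1)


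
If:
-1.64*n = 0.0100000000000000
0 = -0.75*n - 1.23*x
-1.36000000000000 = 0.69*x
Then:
No Solution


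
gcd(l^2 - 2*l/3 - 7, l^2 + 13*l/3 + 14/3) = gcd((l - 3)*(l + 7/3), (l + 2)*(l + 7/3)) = l + 7/3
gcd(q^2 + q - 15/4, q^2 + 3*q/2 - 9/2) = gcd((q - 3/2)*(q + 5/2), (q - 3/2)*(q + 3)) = q - 3/2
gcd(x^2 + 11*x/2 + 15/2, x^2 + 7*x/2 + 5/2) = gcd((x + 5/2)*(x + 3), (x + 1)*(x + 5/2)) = x + 5/2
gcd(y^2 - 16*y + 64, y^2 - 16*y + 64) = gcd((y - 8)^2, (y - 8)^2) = y^2 - 16*y + 64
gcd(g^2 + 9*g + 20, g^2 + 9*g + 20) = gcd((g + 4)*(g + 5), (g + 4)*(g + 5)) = g^2 + 9*g + 20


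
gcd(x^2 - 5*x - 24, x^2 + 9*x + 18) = x + 3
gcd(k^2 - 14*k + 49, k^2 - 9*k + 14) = k - 7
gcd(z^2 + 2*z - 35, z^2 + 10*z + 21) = z + 7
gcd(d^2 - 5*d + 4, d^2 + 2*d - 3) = d - 1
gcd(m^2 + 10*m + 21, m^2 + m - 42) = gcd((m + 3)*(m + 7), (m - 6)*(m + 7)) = m + 7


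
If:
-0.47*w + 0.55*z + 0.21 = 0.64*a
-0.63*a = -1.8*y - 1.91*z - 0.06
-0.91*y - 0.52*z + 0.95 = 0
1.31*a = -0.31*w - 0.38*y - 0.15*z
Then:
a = 0.10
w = -2.18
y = 2.26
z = -2.13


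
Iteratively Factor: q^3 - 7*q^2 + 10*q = (q - 2)*(q^2 - 5*q) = (q - 5)*(q - 2)*(q)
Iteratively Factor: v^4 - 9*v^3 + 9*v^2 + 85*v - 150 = (v - 5)*(v^3 - 4*v^2 - 11*v + 30) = (v - 5)^2*(v^2 + v - 6) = (v - 5)^2*(v - 2)*(v + 3)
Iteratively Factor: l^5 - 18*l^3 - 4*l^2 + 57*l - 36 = (l - 1)*(l^4 + l^3 - 17*l^2 - 21*l + 36) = (l - 4)*(l - 1)*(l^3 + 5*l^2 + 3*l - 9) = (l - 4)*(l - 1)^2*(l^2 + 6*l + 9) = (l - 4)*(l - 1)^2*(l + 3)*(l + 3)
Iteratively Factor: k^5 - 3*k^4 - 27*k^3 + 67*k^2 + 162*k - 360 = (k - 5)*(k^4 + 2*k^3 - 17*k^2 - 18*k + 72) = (k - 5)*(k + 3)*(k^3 - k^2 - 14*k + 24) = (k - 5)*(k - 2)*(k + 3)*(k^2 + k - 12) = (k - 5)*(k - 2)*(k + 3)*(k + 4)*(k - 3)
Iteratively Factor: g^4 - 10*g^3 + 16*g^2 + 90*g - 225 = (g - 5)*(g^3 - 5*g^2 - 9*g + 45) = (g - 5)*(g - 3)*(g^2 - 2*g - 15) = (g - 5)^2*(g - 3)*(g + 3)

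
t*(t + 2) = t^2 + 2*t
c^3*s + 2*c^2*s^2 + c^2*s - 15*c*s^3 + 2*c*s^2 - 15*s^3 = (c - 3*s)*(c + 5*s)*(c*s + s)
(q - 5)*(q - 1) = q^2 - 6*q + 5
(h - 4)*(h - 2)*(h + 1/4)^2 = h^4 - 11*h^3/2 + 81*h^2/16 + 29*h/8 + 1/2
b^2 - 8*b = b*(b - 8)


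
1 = 1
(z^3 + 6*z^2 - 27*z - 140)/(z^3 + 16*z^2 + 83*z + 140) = (z - 5)/(z + 5)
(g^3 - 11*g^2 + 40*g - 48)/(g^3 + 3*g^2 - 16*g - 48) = (g^2 - 7*g + 12)/(g^2 + 7*g + 12)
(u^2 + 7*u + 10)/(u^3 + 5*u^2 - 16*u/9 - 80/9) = 9*(u + 2)/(9*u^2 - 16)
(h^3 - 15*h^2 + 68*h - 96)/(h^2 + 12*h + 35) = (h^3 - 15*h^2 + 68*h - 96)/(h^2 + 12*h + 35)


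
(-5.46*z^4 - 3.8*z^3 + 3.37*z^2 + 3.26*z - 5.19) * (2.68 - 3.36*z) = 18.3456*z^5 - 1.8648*z^4 - 21.5072*z^3 - 1.922*z^2 + 26.1752*z - 13.9092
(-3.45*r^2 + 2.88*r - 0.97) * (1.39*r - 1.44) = -4.7955*r^3 + 8.9712*r^2 - 5.4955*r + 1.3968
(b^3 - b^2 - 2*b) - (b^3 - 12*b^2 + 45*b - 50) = 11*b^2 - 47*b + 50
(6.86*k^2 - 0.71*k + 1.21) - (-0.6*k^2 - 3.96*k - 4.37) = 7.46*k^2 + 3.25*k + 5.58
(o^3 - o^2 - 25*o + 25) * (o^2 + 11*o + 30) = o^5 + 10*o^4 - 6*o^3 - 280*o^2 - 475*o + 750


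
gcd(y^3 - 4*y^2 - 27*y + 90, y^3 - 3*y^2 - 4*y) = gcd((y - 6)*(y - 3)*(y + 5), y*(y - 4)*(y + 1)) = 1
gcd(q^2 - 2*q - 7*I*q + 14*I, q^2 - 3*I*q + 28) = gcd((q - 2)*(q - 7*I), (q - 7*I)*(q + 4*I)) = q - 7*I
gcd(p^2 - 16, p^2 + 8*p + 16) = p + 4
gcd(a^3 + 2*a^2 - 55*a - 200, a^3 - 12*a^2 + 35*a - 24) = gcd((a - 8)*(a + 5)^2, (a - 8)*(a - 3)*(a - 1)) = a - 8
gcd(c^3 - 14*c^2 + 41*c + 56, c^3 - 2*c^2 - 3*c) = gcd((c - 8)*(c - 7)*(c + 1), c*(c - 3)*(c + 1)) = c + 1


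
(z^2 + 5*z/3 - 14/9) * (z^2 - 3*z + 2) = z^4 - 4*z^3/3 - 41*z^2/9 + 8*z - 28/9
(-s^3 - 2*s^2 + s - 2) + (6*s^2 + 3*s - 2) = -s^3 + 4*s^2 + 4*s - 4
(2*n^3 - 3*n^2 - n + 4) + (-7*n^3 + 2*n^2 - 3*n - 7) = -5*n^3 - n^2 - 4*n - 3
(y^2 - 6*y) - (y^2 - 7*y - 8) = y + 8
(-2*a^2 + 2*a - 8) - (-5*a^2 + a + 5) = 3*a^2 + a - 13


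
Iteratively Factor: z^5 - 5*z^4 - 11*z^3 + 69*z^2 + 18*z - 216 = (z - 3)*(z^4 - 2*z^3 - 17*z^2 + 18*z + 72) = (z - 3)*(z + 3)*(z^3 - 5*z^2 - 2*z + 24) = (z - 4)*(z - 3)*(z + 3)*(z^2 - z - 6) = (z - 4)*(z - 3)^2*(z + 3)*(z + 2)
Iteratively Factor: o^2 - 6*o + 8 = (o - 2)*(o - 4)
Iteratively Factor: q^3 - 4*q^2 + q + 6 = (q + 1)*(q^2 - 5*q + 6) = (q - 3)*(q + 1)*(q - 2)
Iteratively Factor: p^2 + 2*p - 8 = (p - 2)*(p + 4)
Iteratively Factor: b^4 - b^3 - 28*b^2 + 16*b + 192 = (b + 3)*(b^3 - 4*b^2 - 16*b + 64) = (b - 4)*(b + 3)*(b^2 - 16) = (b - 4)*(b + 3)*(b + 4)*(b - 4)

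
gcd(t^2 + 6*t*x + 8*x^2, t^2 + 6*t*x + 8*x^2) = t^2 + 6*t*x + 8*x^2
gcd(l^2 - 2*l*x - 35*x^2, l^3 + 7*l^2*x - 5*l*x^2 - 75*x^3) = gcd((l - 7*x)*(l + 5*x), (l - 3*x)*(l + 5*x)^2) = l + 5*x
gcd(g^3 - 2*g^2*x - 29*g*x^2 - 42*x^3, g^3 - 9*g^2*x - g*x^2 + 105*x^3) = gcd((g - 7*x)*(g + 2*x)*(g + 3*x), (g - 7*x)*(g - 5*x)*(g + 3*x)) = -g^2 + 4*g*x + 21*x^2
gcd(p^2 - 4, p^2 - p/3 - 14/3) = p + 2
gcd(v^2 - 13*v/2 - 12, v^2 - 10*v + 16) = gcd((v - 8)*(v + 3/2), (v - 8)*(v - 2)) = v - 8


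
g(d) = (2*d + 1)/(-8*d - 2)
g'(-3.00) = 0.01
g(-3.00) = -0.23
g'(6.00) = 0.00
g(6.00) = -0.26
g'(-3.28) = 0.01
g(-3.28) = -0.23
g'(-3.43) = 0.01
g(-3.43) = -0.23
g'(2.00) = 0.01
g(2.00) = -0.28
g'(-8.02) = 0.00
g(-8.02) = -0.24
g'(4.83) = 0.00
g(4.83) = -0.26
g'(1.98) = 0.01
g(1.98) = -0.28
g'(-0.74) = 0.26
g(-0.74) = -0.12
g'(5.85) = 0.00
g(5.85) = -0.26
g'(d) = 2/(-8*d - 2) + 8*(2*d + 1)/(-8*d - 2)^2 = (4*d + 1)^(-2)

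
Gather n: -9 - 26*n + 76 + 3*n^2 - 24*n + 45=3*n^2 - 50*n + 112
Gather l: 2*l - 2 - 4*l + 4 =2 - 2*l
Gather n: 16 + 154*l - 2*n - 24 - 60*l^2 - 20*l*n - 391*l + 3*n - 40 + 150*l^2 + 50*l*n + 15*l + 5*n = 90*l^2 - 222*l + n*(30*l + 6) - 48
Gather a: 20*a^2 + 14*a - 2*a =20*a^2 + 12*a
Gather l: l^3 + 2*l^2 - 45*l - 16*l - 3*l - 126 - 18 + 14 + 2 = l^3 + 2*l^2 - 64*l - 128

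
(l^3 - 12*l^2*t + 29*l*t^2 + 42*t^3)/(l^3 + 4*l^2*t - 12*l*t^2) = (l^3 - 12*l^2*t + 29*l*t^2 + 42*t^3)/(l*(l^2 + 4*l*t - 12*t^2))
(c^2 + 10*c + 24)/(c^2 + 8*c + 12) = (c + 4)/(c + 2)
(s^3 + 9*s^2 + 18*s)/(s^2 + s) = (s^2 + 9*s + 18)/(s + 1)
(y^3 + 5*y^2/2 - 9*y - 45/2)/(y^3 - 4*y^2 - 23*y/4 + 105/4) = 2*(y + 3)/(2*y - 7)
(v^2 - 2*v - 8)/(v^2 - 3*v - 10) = (v - 4)/(v - 5)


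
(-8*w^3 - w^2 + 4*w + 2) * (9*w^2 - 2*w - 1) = -72*w^5 + 7*w^4 + 46*w^3 + 11*w^2 - 8*w - 2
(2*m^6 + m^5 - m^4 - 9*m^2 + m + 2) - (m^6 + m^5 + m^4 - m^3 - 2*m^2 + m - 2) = m^6 - 2*m^4 + m^3 - 7*m^2 + 4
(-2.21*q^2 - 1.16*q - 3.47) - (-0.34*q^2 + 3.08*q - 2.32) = -1.87*q^2 - 4.24*q - 1.15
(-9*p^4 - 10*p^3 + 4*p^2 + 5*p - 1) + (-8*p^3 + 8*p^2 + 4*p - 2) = -9*p^4 - 18*p^3 + 12*p^2 + 9*p - 3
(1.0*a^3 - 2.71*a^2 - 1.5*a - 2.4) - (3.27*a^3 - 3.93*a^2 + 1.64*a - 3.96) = -2.27*a^3 + 1.22*a^2 - 3.14*a + 1.56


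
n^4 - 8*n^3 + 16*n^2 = n^2*(n - 4)^2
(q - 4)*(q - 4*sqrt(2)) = q^2 - 4*sqrt(2)*q - 4*q + 16*sqrt(2)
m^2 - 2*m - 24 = (m - 6)*(m + 4)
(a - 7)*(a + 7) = a^2 - 49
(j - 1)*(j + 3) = j^2 + 2*j - 3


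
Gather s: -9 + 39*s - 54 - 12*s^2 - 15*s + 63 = -12*s^2 + 24*s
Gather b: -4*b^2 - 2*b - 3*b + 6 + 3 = -4*b^2 - 5*b + 9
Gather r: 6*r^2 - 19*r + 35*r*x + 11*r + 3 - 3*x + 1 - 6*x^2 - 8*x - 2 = 6*r^2 + r*(35*x - 8) - 6*x^2 - 11*x + 2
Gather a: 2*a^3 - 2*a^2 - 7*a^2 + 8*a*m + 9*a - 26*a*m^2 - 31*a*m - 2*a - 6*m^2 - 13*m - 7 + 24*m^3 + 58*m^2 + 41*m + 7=2*a^3 - 9*a^2 + a*(-26*m^2 - 23*m + 7) + 24*m^3 + 52*m^2 + 28*m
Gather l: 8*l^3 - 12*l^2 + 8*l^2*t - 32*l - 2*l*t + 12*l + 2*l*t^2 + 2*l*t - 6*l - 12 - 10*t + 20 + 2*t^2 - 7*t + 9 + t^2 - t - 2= 8*l^3 + l^2*(8*t - 12) + l*(2*t^2 - 26) + 3*t^2 - 18*t + 15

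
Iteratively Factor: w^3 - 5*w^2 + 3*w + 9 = (w - 3)*(w^2 - 2*w - 3) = (w - 3)^2*(w + 1)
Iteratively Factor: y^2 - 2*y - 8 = (y - 4)*(y + 2)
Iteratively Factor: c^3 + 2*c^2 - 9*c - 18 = (c + 3)*(c^2 - c - 6) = (c - 3)*(c + 3)*(c + 2)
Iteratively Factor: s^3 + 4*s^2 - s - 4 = (s - 1)*(s^2 + 5*s + 4) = (s - 1)*(s + 1)*(s + 4)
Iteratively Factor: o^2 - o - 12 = (o - 4)*(o + 3)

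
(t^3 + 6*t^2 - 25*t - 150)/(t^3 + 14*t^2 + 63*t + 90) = (t - 5)/(t + 3)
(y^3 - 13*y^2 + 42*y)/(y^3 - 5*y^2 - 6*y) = (y - 7)/(y + 1)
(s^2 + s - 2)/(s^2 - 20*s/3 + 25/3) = 3*(s^2 + s - 2)/(3*s^2 - 20*s + 25)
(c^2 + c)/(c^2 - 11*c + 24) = c*(c + 1)/(c^2 - 11*c + 24)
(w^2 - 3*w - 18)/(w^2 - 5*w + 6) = (w^2 - 3*w - 18)/(w^2 - 5*w + 6)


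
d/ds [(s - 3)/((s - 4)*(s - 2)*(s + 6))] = (-2*s^3 + 9*s^2 - 36)/(s^6 - 56*s^4 + 96*s^3 + 784*s^2 - 2688*s + 2304)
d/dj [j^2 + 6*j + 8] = 2*j + 6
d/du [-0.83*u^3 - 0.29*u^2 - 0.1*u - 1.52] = -2.49*u^2 - 0.58*u - 0.1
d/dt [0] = 0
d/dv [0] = 0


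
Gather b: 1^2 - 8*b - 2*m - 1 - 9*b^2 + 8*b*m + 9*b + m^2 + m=-9*b^2 + b*(8*m + 1) + m^2 - m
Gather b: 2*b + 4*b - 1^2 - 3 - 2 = 6*b - 6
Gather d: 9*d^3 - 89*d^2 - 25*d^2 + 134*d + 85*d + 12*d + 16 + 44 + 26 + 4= 9*d^3 - 114*d^2 + 231*d + 90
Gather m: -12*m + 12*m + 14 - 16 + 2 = 0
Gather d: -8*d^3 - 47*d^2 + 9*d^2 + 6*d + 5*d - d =-8*d^3 - 38*d^2 + 10*d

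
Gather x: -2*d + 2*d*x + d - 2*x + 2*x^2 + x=-d + 2*x^2 + x*(2*d - 1)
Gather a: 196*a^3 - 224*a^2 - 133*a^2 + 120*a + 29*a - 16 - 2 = 196*a^3 - 357*a^2 + 149*a - 18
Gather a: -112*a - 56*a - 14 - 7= -168*a - 21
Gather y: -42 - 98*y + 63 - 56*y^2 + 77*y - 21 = -56*y^2 - 21*y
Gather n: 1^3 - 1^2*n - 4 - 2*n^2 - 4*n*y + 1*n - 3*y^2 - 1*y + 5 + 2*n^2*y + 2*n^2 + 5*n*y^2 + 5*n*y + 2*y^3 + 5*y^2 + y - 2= 2*n^2*y + n*(5*y^2 + y) + 2*y^3 + 2*y^2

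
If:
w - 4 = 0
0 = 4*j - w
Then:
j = 1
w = 4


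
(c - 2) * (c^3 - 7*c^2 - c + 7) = c^4 - 9*c^3 + 13*c^2 + 9*c - 14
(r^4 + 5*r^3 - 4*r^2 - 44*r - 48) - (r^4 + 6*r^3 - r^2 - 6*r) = -r^3 - 3*r^2 - 38*r - 48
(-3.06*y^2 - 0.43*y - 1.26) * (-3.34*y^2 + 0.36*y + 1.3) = 10.2204*y^4 + 0.3346*y^3 + 0.0755999999999997*y^2 - 1.0126*y - 1.638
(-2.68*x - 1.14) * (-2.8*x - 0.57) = 7.504*x^2 + 4.7196*x + 0.6498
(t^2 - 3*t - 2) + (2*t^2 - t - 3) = 3*t^2 - 4*t - 5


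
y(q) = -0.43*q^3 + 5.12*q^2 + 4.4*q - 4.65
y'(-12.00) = -304.24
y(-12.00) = 1422.87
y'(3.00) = 23.51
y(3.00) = 43.02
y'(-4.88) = -76.29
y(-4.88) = 145.78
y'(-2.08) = -22.48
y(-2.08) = 12.22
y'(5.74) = 20.68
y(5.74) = 107.98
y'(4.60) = 24.21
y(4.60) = 82.07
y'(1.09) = 14.03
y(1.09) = 5.67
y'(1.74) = 18.31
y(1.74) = 16.24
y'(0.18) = 6.20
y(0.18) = -3.69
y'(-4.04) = -58.02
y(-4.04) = 89.49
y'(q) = -1.29*q^2 + 10.24*q + 4.4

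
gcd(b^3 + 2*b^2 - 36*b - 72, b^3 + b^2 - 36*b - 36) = b^2 - 36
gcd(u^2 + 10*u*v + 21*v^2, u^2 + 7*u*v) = u + 7*v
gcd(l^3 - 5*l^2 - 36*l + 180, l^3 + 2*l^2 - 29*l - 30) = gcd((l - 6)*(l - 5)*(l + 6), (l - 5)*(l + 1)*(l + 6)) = l^2 + l - 30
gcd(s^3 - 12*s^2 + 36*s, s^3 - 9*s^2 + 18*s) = s^2 - 6*s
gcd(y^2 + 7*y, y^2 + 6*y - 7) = y + 7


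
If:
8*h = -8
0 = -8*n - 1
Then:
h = -1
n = -1/8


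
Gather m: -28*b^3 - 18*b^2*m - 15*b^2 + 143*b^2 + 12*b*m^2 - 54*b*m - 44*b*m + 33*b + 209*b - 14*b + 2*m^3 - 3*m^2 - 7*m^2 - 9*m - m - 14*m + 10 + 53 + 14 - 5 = -28*b^3 + 128*b^2 + 228*b + 2*m^3 + m^2*(12*b - 10) + m*(-18*b^2 - 98*b - 24) + 72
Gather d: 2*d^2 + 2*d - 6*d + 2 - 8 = 2*d^2 - 4*d - 6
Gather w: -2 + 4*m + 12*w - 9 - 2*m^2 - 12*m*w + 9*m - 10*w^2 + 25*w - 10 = -2*m^2 + 13*m - 10*w^2 + w*(37 - 12*m) - 21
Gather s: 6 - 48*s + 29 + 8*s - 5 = 30 - 40*s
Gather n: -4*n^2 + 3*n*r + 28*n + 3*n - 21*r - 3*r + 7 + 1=-4*n^2 + n*(3*r + 31) - 24*r + 8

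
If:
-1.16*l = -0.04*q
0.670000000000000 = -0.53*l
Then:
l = -1.26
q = -36.66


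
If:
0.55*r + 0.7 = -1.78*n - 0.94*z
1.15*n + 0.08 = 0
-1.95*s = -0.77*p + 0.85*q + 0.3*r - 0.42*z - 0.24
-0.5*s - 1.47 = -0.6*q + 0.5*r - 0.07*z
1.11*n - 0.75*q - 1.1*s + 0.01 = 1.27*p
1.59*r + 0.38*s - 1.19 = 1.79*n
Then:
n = -0.07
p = -0.22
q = 2.28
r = 1.00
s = -1.37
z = -1.20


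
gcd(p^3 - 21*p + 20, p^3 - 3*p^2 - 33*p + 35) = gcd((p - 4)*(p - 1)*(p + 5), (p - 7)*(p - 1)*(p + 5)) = p^2 + 4*p - 5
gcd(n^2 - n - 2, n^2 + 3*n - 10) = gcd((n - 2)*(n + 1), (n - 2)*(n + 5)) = n - 2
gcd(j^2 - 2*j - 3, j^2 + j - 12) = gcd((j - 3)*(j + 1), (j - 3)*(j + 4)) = j - 3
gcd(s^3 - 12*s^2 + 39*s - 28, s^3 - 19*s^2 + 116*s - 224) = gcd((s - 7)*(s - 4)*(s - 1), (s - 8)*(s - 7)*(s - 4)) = s^2 - 11*s + 28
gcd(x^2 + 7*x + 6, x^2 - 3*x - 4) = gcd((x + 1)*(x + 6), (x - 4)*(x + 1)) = x + 1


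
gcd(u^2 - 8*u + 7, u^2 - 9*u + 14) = u - 7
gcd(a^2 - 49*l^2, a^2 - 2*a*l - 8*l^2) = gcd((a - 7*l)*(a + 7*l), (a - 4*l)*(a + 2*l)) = 1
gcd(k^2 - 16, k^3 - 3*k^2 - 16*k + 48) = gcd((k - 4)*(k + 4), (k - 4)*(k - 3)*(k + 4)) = k^2 - 16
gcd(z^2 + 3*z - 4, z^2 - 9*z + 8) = z - 1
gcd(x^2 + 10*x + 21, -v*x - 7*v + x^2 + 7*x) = x + 7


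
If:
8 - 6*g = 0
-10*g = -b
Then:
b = 40/3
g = 4/3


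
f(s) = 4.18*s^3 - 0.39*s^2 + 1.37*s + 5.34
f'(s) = 12.54*s^2 - 0.78*s + 1.37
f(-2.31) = -51.43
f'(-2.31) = 70.09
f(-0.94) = 0.24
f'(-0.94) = 13.18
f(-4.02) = -278.02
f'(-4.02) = 207.16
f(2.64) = 83.15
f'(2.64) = 86.71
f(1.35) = 16.76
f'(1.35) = 23.17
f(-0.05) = 5.27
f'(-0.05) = 1.44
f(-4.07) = -288.51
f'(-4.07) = 212.27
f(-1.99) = -31.87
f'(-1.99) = 52.58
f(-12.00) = -7290.30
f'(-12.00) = 1816.49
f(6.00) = 902.40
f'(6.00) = 448.13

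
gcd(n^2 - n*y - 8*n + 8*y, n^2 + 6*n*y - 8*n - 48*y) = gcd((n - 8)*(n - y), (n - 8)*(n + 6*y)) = n - 8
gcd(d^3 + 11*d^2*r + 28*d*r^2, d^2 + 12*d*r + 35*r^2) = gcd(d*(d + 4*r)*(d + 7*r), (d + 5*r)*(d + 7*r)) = d + 7*r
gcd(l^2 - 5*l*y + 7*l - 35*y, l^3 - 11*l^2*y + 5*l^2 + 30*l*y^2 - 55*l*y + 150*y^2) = -l + 5*y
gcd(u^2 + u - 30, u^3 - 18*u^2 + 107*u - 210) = u - 5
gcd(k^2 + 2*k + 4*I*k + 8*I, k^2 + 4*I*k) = k + 4*I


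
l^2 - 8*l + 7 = (l - 7)*(l - 1)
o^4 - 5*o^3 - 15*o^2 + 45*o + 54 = (o - 6)*(o - 3)*(o + 1)*(o + 3)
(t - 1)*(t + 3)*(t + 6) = t^3 + 8*t^2 + 9*t - 18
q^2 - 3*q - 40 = (q - 8)*(q + 5)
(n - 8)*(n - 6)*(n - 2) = n^3 - 16*n^2 + 76*n - 96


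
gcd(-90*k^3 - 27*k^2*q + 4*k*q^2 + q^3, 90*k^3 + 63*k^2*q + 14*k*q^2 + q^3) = 18*k^2 + 9*k*q + q^2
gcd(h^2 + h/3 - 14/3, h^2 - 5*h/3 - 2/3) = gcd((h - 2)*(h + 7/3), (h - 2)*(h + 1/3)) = h - 2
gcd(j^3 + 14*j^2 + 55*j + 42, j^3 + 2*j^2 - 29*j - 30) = j^2 + 7*j + 6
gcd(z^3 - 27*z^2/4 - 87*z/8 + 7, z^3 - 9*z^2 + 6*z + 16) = z - 8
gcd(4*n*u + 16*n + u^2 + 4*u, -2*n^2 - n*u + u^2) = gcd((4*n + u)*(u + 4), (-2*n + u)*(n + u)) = 1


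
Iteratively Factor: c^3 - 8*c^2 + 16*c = (c)*(c^2 - 8*c + 16) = c*(c - 4)*(c - 4)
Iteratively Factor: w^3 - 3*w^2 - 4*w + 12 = (w - 3)*(w^2 - 4) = (w - 3)*(w - 2)*(w + 2)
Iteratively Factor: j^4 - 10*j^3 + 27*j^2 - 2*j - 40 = (j - 5)*(j^3 - 5*j^2 + 2*j + 8) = (j - 5)*(j + 1)*(j^2 - 6*j + 8) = (j - 5)*(j - 4)*(j + 1)*(j - 2)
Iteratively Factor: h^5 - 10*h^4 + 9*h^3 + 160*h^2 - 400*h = (h - 5)*(h^4 - 5*h^3 - 16*h^2 + 80*h) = (h - 5)*(h - 4)*(h^3 - h^2 - 20*h) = (h - 5)*(h - 4)*(h + 4)*(h^2 - 5*h) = (h - 5)^2*(h - 4)*(h + 4)*(h)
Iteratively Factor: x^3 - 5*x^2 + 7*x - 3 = (x - 3)*(x^2 - 2*x + 1) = (x - 3)*(x - 1)*(x - 1)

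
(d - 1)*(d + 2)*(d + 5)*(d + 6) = d^4 + 12*d^3 + 39*d^2 + 8*d - 60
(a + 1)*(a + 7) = a^2 + 8*a + 7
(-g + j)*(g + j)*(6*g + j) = -6*g^3 - g^2*j + 6*g*j^2 + j^3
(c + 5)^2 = c^2 + 10*c + 25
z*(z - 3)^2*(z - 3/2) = z^4 - 15*z^3/2 + 18*z^2 - 27*z/2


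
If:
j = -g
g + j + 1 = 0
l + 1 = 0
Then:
No Solution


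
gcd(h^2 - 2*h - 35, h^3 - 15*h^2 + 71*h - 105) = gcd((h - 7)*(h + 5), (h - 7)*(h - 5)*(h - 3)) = h - 7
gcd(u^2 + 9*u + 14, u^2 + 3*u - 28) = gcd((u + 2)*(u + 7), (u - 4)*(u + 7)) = u + 7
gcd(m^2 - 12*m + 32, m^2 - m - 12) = m - 4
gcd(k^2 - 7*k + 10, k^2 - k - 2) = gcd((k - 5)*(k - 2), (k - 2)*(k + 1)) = k - 2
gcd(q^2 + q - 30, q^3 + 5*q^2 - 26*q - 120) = q^2 + q - 30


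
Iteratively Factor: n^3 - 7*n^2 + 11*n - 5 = (n - 1)*(n^2 - 6*n + 5) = (n - 1)^2*(n - 5)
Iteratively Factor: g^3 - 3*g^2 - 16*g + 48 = (g - 4)*(g^2 + g - 12) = (g - 4)*(g + 4)*(g - 3)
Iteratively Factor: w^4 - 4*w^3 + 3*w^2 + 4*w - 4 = (w - 2)*(w^3 - 2*w^2 - w + 2) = (w - 2)^2*(w^2 - 1) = (w - 2)^2*(w + 1)*(w - 1)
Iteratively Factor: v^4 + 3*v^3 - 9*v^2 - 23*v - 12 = (v + 4)*(v^3 - v^2 - 5*v - 3) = (v + 1)*(v + 4)*(v^2 - 2*v - 3) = (v - 3)*(v + 1)*(v + 4)*(v + 1)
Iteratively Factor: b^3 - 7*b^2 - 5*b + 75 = (b - 5)*(b^2 - 2*b - 15) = (b - 5)^2*(b + 3)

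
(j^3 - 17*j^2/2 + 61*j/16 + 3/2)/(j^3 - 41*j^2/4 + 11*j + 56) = (16*j^2 - 8*j - 3)/(4*(4*j^2 - 9*j - 28))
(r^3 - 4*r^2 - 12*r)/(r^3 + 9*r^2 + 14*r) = (r - 6)/(r + 7)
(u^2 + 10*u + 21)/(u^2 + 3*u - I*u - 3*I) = (u + 7)/(u - I)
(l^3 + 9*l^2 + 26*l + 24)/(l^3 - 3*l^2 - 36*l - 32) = (l^2 + 5*l + 6)/(l^2 - 7*l - 8)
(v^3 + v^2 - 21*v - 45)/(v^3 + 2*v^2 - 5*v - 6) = (v^2 - 2*v - 15)/(v^2 - v - 2)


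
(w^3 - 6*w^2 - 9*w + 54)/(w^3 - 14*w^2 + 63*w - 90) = (w + 3)/(w - 5)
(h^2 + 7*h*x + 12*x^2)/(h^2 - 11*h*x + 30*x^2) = (h^2 + 7*h*x + 12*x^2)/(h^2 - 11*h*x + 30*x^2)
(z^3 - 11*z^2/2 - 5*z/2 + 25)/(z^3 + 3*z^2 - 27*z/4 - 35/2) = 2*(z - 5)/(2*z + 7)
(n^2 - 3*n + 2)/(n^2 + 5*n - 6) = (n - 2)/(n + 6)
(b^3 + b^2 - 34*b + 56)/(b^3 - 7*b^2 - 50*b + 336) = (b^2 - 6*b + 8)/(b^2 - 14*b + 48)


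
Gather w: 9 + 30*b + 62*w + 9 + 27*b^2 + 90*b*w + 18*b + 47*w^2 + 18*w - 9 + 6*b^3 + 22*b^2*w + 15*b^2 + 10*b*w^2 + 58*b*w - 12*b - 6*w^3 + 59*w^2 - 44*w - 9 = 6*b^3 + 42*b^2 + 36*b - 6*w^3 + w^2*(10*b + 106) + w*(22*b^2 + 148*b + 36)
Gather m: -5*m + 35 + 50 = 85 - 5*m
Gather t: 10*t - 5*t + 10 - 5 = 5*t + 5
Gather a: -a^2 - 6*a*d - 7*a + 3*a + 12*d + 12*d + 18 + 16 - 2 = -a^2 + a*(-6*d - 4) + 24*d + 32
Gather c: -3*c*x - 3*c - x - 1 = c*(-3*x - 3) - x - 1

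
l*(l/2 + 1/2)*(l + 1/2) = l^3/2 + 3*l^2/4 + l/4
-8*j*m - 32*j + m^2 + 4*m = (-8*j + m)*(m + 4)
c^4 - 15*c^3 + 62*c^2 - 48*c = c*(c - 8)*(c - 6)*(c - 1)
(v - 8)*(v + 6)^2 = v^3 + 4*v^2 - 60*v - 288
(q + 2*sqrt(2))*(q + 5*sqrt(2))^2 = q^3 + 12*sqrt(2)*q^2 + 90*q + 100*sqrt(2)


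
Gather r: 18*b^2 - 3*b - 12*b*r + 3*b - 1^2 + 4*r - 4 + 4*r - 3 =18*b^2 + r*(8 - 12*b) - 8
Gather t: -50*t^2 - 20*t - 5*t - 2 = -50*t^2 - 25*t - 2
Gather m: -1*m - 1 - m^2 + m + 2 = 1 - m^2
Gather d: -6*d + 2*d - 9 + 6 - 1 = -4*d - 4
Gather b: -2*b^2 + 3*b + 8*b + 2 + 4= -2*b^2 + 11*b + 6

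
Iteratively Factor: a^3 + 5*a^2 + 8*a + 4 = (a + 2)*(a^2 + 3*a + 2) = (a + 1)*(a + 2)*(a + 2)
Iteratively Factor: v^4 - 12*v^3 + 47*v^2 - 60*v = (v - 5)*(v^3 - 7*v^2 + 12*v) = (v - 5)*(v - 3)*(v^2 - 4*v) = v*(v - 5)*(v - 3)*(v - 4)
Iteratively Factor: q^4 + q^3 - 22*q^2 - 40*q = (q + 2)*(q^3 - q^2 - 20*q) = (q + 2)*(q + 4)*(q^2 - 5*q) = (q - 5)*(q + 2)*(q + 4)*(q)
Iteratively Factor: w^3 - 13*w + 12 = (w + 4)*(w^2 - 4*w + 3) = (w - 1)*(w + 4)*(w - 3)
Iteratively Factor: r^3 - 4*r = (r - 2)*(r^2 + 2*r) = r*(r - 2)*(r + 2)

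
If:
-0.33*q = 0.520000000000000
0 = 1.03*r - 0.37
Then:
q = -1.58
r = 0.36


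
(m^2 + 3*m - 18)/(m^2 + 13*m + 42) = (m - 3)/(m + 7)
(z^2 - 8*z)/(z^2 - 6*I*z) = (z - 8)/(z - 6*I)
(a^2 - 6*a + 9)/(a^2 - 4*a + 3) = (a - 3)/(a - 1)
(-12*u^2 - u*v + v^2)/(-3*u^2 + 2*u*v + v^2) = (4*u - v)/(u - v)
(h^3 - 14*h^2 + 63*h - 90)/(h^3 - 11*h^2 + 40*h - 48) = (h^2 - 11*h + 30)/(h^2 - 8*h + 16)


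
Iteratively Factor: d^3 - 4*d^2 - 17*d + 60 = (d - 5)*(d^2 + d - 12) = (d - 5)*(d + 4)*(d - 3)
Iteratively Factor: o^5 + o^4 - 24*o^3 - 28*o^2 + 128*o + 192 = (o - 4)*(o^4 + 5*o^3 - 4*o^2 - 44*o - 48) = (o - 4)*(o - 3)*(o^3 + 8*o^2 + 20*o + 16) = (o - 4)*(o - 3)*(o + 2)*(o^2 + 6*o + 8) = (o - 4)*(o - 3)*(o + 2)^2*(o + 4)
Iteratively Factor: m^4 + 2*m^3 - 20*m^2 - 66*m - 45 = (m + 3)*(m^3 - m^2 - 17*m - 15) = (m - 5)*(m + 3)*(m^2 + 4*m + 3) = (m - 5)*(m + 3)^2*(m + 1)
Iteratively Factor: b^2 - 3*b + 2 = (b - 1)*(b - 2)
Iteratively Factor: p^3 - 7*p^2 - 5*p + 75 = (p - 5)*(p^2 - 2*p - 15) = (p - 5)^2*(p + 3)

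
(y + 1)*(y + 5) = y^2 + 6*y + 5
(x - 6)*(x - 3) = x^2 - 9*x + 18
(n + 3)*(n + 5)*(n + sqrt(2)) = n^3 + sqrt(2)*n^2 + 8*n^2 + 8*sqrt(2)*n + 15*n + 15*sqrt(2)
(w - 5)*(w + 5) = w^2 - 25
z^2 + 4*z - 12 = (z - 2)*(z + 6)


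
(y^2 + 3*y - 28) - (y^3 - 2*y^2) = -y^3 + 3*y^2 + 3*y - 28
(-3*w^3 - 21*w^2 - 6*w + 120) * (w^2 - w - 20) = -3*w^5 - 18*w^4 + 75*w^3 + 546*w^2 - 2400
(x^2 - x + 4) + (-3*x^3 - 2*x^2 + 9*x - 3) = -3*x^3 - x^2 + 8*x + 1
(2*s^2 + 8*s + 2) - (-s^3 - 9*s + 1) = s^3 + 2*s^2 + 17*s + 1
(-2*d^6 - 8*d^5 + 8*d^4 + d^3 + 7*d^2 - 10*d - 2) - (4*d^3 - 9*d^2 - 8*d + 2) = -2*d^6 - 8*d^5 + 8*d^4 - 3*d^3 + 16*d^2 - 2*d - 4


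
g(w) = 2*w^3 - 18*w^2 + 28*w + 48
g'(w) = 6*w^2 - 36*w + 28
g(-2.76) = -208.45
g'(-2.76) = 173.07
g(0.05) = 49.36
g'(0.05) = 26.22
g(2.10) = 45.94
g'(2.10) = -21.14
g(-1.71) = -62.51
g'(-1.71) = 107.10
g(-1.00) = 0.00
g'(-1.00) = 70.00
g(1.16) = 59.38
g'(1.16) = -5.69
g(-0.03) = 47.14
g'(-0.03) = 29.09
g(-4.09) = -504.46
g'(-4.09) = 275.61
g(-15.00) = -11172.00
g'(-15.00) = 1918.00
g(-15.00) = -11172.00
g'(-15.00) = 1918.00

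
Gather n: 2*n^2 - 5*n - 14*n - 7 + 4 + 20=2*n^2 - 19*n + 17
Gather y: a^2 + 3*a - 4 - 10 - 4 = a^2 + 3*a - 18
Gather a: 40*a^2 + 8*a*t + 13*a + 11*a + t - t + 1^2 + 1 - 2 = 40*a^2 + a*(8*t + 24)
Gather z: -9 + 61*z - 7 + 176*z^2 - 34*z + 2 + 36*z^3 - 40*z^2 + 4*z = 36*z^3 + 136*z^2 + 31*z - 14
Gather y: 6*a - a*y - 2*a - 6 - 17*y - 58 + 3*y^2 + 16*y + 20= 4*a + 3*y^2 + y*(-a - 1) - 44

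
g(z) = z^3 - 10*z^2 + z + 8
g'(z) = 3*z^2 - 20*z + 1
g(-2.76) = -91.96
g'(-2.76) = 79.05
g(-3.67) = -179.79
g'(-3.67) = 114.81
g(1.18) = -3.10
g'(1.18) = -18.42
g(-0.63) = 3.15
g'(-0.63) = 14.79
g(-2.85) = -99.22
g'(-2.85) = 82.37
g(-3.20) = -130.37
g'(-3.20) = 95.72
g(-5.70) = -507.79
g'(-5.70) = 212.47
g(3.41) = -65.22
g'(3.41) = -32.32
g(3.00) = -52.00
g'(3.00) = -32.00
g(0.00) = 8.00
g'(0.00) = 1.00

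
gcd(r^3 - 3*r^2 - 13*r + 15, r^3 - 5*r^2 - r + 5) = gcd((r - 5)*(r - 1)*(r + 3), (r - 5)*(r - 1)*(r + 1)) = r^2 - 6*r + 5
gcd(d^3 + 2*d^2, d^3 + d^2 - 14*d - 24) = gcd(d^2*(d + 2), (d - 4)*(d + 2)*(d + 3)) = d + 2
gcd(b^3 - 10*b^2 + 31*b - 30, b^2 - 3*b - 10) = b - 5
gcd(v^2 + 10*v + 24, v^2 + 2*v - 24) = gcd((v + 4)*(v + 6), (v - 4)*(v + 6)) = v + 6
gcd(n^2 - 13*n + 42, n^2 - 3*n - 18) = n - 6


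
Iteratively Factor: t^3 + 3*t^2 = (t + 3)*(t^2) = t*(t + 3)*(t)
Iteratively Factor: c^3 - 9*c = (c + 3)*(c^2 - 3*c) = c*(c + 3)*(c - 3)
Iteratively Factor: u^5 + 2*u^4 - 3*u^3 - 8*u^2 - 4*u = (u + 1)*(u^4 + u^3 - 4*u^2 - 4*u) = (u + 1)^2*(u^3 - 4*u) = u*(u + 1)^2*(u^2 - 4) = u*(u + 1)^2*(u + 2)*(u - 2)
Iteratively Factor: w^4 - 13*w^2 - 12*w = (w + 1)*(w^3 - w^2 - 12*w) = (w - 4)*(w + 1)*(w^2 + 3*w) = w*(w - 4)*(w + 1)*(w + 3)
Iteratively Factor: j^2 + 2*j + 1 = (j + 1)*(j + 1)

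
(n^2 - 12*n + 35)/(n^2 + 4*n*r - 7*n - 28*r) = (n - 5)/(n + 4*r)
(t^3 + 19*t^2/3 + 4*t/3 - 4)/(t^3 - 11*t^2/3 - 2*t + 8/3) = (t + 6)/(t - 4)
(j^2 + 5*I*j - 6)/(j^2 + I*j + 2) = (j + 3*I)/(j - I)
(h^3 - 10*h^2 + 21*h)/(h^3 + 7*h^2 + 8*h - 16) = h*(h^2 - 10*h + 21)/(h^3 + 7*h^2 + 8*h - 16)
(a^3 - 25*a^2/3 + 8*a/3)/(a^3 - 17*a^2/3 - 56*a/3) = (3*a - 1)/(3*a + 7)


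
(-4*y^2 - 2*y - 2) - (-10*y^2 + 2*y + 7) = 6*y^2 - 4*y - 9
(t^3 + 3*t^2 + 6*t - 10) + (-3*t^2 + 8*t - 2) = t^3 + 14*t - 12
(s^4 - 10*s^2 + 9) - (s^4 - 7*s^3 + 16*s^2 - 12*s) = 7*s^3 - 26*s^2 + 12*s + 9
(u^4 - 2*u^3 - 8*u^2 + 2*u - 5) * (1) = u^4 - 2*u^3 - 8*u^2 + 2*u - 5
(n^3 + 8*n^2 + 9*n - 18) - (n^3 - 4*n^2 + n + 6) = 12*n^2 + 8*n - 24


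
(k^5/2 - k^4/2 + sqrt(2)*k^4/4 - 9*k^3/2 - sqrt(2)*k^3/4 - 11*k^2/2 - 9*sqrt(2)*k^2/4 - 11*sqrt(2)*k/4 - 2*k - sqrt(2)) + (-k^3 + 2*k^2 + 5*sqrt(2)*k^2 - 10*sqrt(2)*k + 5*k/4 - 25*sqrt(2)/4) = k^5/2 - k^4/2 + sqrt(2)*k^4/4 - 11*k^3/2 - sqrt(2)*k^3/4 - 7*k^2/2 + 11*sqrt(2)*k^2/4 - 51*sqrt(2)*k/4 - 3*k/4 - 29*sqrt(2)/4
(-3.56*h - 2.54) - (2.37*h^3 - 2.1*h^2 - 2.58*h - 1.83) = -2.37*h^3 + 2.1*h^2 - 0.98*h - 0.71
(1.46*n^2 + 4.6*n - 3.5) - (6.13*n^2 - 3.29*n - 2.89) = -4.67*n^2 + 7.89*n - 0.61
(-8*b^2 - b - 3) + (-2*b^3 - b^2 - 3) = -2*b^3 - 9*b^2 - b - 6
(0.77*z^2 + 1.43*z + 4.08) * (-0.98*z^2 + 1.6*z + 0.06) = -0.7546*z^4 - 0.1694*z^3 - 1.6642*z^2 + 6.6138*z + 0.2448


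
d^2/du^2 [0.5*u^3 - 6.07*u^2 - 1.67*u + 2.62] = 3.0*u - 12.14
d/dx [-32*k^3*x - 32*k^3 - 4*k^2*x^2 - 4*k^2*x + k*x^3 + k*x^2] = k*(-32*k^2 - 8*k*x - 4*k + 3*x^2 + 2*x)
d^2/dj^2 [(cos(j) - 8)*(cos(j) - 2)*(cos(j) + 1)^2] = -16*sin(j)^4 + 8*sin(j)^2 - 16*cos(j) + 18*cos(3*j) + 2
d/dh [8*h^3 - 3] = 24*h^2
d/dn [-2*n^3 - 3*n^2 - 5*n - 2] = -6*n^2 - 6*n - 5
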